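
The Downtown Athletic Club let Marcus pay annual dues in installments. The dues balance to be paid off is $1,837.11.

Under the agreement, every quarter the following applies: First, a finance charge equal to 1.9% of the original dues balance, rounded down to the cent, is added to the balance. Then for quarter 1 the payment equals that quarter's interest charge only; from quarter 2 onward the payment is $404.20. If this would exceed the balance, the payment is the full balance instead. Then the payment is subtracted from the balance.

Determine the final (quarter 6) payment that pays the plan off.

Quarter 1: opening $1,837.11; interest $34.90 → $1,872.01; payment $34.90; balance $1,837.11
Quarter 2: opening $1,837.11; interest $34.90 → $1,872.01; payment $404.20; balance $1,467.81
Quarter 3: opening $1,467.81; interest $34.90 → $1,502.71; payment $404.20; balance $1,098.51
Quarter 4: opening $1,098.51; interest $34.90 → $1,133.41; payment $404.20; balance $729.21
Quarter 5: opening $729.21; interest $34.90 → $764.11; payment $404.20; balance $359.91
Quarter 6: opening $359.91; interest $34.90 → $394.81; payment $394.81; balance $0.00

$394.81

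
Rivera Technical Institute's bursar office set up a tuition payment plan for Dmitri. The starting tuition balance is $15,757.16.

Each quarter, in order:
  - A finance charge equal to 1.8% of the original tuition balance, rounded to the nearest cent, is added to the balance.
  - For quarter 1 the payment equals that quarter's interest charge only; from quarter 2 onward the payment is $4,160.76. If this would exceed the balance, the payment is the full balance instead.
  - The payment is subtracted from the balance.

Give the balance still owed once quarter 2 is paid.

# | Opening | Interest | Payment | End bal
1 | $15,757.16 | $283.63 | $283.63 | $15,757.16
2 | $15,757.16 | $283.63 | $4,160.76 | $11,880.03

$11,880.03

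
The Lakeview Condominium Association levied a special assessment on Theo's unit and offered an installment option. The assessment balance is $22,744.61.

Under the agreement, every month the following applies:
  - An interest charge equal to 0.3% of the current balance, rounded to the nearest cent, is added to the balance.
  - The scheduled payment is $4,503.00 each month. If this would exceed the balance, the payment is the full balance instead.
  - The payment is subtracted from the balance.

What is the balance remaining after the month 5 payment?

Month 1: opening $22,744.61; interest $68.23 → $22,812.84; payment $4,503.00; balance $18,309.84
Month 2: opening $18,309.84; interest $54.93 → $18,364.77; payment $4,503.00; balance $13,861.77
Month 3: opening $13,861.77; interest $41.59 → $13,903.36; payment $4,503.00; balance $9,400.36
Month 4: opening $9,400.36; interest $28.20 → $9,428.56; payment $4,503.00; balance $4,925.56
Month 5: opening $4,925.56; interest $14.78 → $4,940.34; payment $4,503.00; balance $437.34

$437.34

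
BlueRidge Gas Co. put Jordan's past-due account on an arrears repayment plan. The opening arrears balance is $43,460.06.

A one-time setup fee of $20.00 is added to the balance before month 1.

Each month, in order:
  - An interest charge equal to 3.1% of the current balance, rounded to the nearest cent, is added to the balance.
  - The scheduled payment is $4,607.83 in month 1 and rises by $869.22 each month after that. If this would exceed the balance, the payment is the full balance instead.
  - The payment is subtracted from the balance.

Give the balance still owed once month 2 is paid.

Month 1: opening $43,480.06; interest $1,347.88 → $44,827.94; payment $4,607.83; balance $40,220.11
Month 2: opening $40,220.11; interest $1,246.82 → $41,466.93; payment $5,477.05; balance $35,989.88

$35,989.88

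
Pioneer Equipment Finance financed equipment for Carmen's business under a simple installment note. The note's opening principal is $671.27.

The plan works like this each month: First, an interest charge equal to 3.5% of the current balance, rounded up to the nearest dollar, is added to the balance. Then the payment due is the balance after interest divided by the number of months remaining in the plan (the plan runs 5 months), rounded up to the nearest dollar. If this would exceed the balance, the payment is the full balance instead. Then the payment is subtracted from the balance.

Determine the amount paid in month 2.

Month 1: opening $671.27; interest $24.00 → $695.27; payment $140.00; balance $555.27
Month 2: opening $555.27; interest $20.00 → $575.27; payment $144.00; balance $431.27

$144.00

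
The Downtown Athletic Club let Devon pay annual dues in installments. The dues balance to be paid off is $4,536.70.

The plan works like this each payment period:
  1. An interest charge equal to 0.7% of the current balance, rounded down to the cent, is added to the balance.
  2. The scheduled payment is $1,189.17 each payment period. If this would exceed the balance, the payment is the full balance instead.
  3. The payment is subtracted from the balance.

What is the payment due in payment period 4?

# | Opening | Interest | Payment | End bal
1 | $4,536.70 | $31.75 | $1,189.17 | $3,379.28
2 | $3,379.28 | $23.65 | $1,189.17 | $2,213.76
3 | $2,213.76 | $15.49 | $1,189.17 | $1,040.08
4 | $1,040.08 | $7.28 | $1,047.36 | $0.00

$1,047.36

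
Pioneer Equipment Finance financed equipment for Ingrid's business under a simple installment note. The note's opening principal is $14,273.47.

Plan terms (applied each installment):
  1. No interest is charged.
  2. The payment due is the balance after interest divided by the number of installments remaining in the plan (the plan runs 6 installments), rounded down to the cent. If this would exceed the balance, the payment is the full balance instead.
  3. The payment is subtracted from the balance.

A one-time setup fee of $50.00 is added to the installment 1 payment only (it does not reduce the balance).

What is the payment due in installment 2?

$2,378.91

Installment 1: $14,273.47 − $2,378.91 (+ $50.00 fee) → $11,894.56
Installment 2: $11,894.56 − $2,378.91 → $9,515.65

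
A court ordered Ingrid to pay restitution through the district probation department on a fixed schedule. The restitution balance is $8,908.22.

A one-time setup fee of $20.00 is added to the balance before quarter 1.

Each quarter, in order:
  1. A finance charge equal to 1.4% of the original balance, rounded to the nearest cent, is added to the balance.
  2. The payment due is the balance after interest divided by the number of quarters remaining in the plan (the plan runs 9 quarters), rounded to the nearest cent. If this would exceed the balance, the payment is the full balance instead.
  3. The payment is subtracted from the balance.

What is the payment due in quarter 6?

Quarter 1: opening $8,928.22; interest $124.72 → $9,052.94; payment $1,005.88; balance $8,047.06
Quarter 2: opening $8,047.06; interest $124.72 → $8,171.78; payment $1,021.47; balance $7,150.31
Quarter 3: opening $7,150.31; interest $124.72 → $7,275.03; payment $1,039.29; balance $6,235.74
Quarter 4: opening $6,235.74; interest $124.72 → $6,360.46; payment $1,060.08; balance $5,300.38
Quarter 5: opening $5,300.38; interest $124.72 → $5,425.10; payment $1,085.02; balance $4,340.08
Quarter 6: opening $4,340.08; interest $124.72 → $4,464.80; payment $1,116.20; balance $3,348.60

$1,116.20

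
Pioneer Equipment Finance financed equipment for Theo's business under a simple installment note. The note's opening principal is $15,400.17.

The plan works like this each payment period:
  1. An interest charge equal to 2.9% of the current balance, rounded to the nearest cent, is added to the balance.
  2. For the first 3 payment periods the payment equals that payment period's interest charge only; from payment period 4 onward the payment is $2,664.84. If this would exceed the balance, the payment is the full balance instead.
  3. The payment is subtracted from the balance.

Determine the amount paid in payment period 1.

# | Opening | Interest | Payment | End bal
1 | $15,400.17 | $446.60 | $446.60 | $15,400.17

$446.60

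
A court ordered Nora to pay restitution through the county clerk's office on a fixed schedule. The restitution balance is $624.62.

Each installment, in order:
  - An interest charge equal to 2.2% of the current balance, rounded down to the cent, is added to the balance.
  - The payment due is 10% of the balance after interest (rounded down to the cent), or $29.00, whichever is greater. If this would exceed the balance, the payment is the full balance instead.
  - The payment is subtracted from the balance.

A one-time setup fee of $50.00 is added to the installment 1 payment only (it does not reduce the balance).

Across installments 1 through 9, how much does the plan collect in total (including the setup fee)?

$470.82

# | Opening | Interest | Payment | Fee | End bal
1 | $624.62 | $13.74 | $63.83 | $50.00 | $574.53
2 | $574.53 | $12.63 | $58.71 | — | $528.45
3 | $528.45 | $11.62 | $54.00 | — | $486.07
4 | $486.07 | $10.69 | $49.67 | — | $447.09
5 | $447.09 | $9.83 | $45.69 | — | $411.23
6 | $411.23 | $9.04 | $42.02 | — | $378.25
7 | $378.25 | $8.32 | $38.65 | — | $347.92
8 | $347.92 | $7.65 | $35.55 | — | $320.02
9 | $320.02 | $7.04 | $32.70 | — | $294.36
Total paid: $470.82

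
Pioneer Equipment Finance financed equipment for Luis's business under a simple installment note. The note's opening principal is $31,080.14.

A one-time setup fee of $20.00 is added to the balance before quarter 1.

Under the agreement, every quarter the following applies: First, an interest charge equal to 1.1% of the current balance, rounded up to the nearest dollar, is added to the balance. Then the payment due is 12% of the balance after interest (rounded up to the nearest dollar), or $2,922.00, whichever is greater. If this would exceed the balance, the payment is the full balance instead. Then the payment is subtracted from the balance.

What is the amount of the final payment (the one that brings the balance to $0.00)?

$2,535.14

Quarter 1: opening $31,100.14; interest $343.00 → $31,443.14; payment $3,774.00; balance $27,669.14
Quarter 2: opening $27,669.14; interest $305.00 → $27,974.14; payment $3,357.00; balance $24,617.14
Quarter 3: opening $24,617.14; interest $271.00 → $24,888.14; payment $2,987.00; balance $21,901.14
Quarter 4: opening $21,901.14; interest $241.00 → $22,142.14; payment $2,922.00; balance $19,220.14
Quarter 5: opening $19,220.14; interest $212.00 → $19,432.14; payment $2,922.00; balance $16,510.14
Quarter 6: opening $16,510.14; interest $182.00 → $16,692.14; payment $2,922.00; balance $13,770.14
Quarter 7: opening $13,770.14; interest $152.00 → $13,922.14; payment $2,922.00; balance $11,000.14
Quarter 8: opening $11,000.14; interest $122.00 → $11,122.14; payment $2,922.00; balance $8,200.14
Quarter 9: opening $8,200.14; interest $91.00 → $8,291.14; payment $2,922.00; balance $5,369.14
Quarter 10: opening $5,369.14; interest $60.00 → $5,429.14; payment $2,922.00; balance $2,507.14
Quarter 11: opening $2,507.14; interest $28.00 → $2,535.14; payment $2,535.14; balance $0.00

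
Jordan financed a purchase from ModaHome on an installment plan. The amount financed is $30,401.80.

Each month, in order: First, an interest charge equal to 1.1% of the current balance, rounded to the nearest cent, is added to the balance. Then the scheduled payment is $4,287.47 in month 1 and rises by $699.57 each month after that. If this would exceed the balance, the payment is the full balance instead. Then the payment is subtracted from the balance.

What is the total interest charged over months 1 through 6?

$1,189.44

Month 1: opening $30,401.80; interest $334.42 → $30,736.22; payment $4,287.47; balance $26,448.75
Month 2: opening $26,448.75; interest $290.94 → $26,739.69; payment $4,987.04; balance $21,752.65
Month 3: opening $21,752.65; interest $239.28 → $21,991.93; payment $5,686.61; balance $16,305.32
Month 4: opening $16,305.32; interest $179.36 → $16,484.68; payment $6,386.18; balance $10,098.50
Month 5: opening $10,098.50; interest $111.08 → $10,209.58; payment $7,085.75; balance $3,123.83
Month 6: opening $3,123.83; interest $34.36 → $3,158.19; payment $3,158.19; balance $0.00
Total interest: $334.42 + $290.94 + $239.28 + $179.36 + $111.08 + $34.36 = $1,189.44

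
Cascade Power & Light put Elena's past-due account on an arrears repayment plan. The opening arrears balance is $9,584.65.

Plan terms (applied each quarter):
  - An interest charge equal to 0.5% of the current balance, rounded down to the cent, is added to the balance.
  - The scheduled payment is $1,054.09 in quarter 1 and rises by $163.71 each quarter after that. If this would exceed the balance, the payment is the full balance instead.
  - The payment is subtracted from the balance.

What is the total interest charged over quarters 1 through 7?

Quarter 1: $9,584.65 +$47.92 interest = $9,632.57; pay $1,054.09 → $8,578.48
Quarter 2: $8,578.48 +$42.89 interest = $8,621.37; pay $1,217.80 → $7,403.57
Quarter 3: $7,403.57 +$37.01 interest = $7,440.58; pay $1,381.51 → $6,059.07
Quarter 4: $6,059.07 +$30.29 interest = $6,089.36; pay $1,545.22 → $4,544.14
Quarter 5: $4,544.14 +$22.72 interest = $4,566.86; pay $1,708.93 → $2,857.93
Quarter 6: $2,857.93 +$14.28 interest = $2,872.21; pay $1,872.64 → $999.57
Quarter 7: $999.57 +$4.99 interest = $1,004.56; pay $1,004.56 → $0.00
Total interest: $47.92 + $42.89 + $37.01 + $30.29 + $22.72 + $14.28 + $4.99 = $200.10

$200.10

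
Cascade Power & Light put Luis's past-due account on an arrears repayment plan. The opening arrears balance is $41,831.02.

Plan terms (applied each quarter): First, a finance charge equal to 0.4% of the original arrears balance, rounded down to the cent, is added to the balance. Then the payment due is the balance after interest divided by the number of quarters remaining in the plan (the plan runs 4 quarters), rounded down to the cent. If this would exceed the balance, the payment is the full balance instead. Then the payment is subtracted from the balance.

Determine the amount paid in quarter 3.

Quarter 1: opening $41,831.02; interest $167.32 → $41,998.34; payment $10,499.58; balance $31,498.76
Quarter 2: opening $31,498.76; interest $167.32 → $31,666.08; payment $10,555.36; balance $21,110.72
Quarter 3: opening $21,110.72; interest $167.32 → $21,278.04; payment $10,639.02; balance $10,639.02

$10,639.02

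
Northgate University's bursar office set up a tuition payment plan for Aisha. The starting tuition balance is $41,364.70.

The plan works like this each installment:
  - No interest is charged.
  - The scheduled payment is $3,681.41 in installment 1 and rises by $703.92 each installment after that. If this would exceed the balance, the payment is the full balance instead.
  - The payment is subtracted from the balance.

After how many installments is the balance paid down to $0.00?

8

# | Opening | Payment | End bal
1 | $41,364.70 | $3,681.41 | $37,683.29
2 | $37,683.29 | $4,385.33 | $33,297.96
3 | $33,297.96 | $5,089.25 | $28,208.71
4 | $28,208.71 | $5,793.17 | $22,415.54
5 | $22,415.54 | $6,497.09 | $15,918.45
6 | $15,918.45 | $7,201.01 | $8,717.44
7 | $8,717.44 | $7,904.93 | $812.51
8 | $812.51 | $812.51 | $0.00
Balance reaches $0.00 in installment 8.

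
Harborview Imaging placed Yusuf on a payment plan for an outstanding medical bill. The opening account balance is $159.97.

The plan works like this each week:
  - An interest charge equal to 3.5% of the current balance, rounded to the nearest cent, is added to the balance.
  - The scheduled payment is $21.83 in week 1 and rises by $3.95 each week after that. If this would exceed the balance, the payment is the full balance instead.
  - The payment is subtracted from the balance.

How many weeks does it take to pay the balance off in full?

6

# | Opening | Interest | Payment | End bal
1 | $159.97 | $5.60 | $21.83 | $143.74
2 | $143.74 | $5.03 | $25.78 | $122.99
3 | $122.99 | $4.30 | $29.73 | $97.56
4 | $97.56 | $3.41 | $33.68 | $67.29
5 | $67.29 | $2.36 | $37.63 | $32.02
6 | $32.02 | $1.12 | $33.14 | $0.00
Balance reaches $0.00 in week 6.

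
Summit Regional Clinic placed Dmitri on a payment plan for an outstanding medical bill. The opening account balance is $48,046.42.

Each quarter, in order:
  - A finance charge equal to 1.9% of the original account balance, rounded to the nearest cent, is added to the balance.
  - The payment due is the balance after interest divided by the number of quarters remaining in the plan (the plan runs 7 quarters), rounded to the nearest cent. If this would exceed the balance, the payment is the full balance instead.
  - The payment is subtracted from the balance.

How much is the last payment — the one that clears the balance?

$9,230.74

Quarter 1: $48,046.42 +$912.88 interest = $48,959.30; pay $6,994.19 → $41,965.11
Quarter 2: $41,965.11 +$912.88 interest = $42,877.99; pay $7,146.33 → $35,731.66
Quarter 3: $35,731.66 +$912.88 interest = $36,644.54; pay $7,328.91 → $29,315.63
Quarter 4: $29,315.63 +$912.88 interest = $30,228.51; pay $7,557.13 → $22,671.38
Quarter 5: $22,671.38 +$912.88 interest = $23,584.26; pay $7,861.42 → $15,722.84
Quarter 6: $15,722.84 +$912.88 interest = $16,635.72; pay $8,317.86 → $8,317.86
Quarter 7: $8,317.86 +$912.88 interest = $9,230.74; pay $9,230.74 → $0.00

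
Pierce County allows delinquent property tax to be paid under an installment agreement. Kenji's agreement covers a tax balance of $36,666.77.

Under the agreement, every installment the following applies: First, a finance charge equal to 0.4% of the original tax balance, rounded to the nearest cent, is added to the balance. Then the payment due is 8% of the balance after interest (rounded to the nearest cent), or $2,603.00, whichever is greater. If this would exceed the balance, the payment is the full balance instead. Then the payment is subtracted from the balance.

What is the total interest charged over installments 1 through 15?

Installment 1: $36,666.77 +$146.67 interest = $36,813.44; pay $2,945.08 → $33,868.36
Installment 2: $33,868.36 +$146.67 interest = $34,015.03; pay $2,721.20 → $31,293.83
Installment 3: $31,293.83 +$146.67 interest = $31,440.50; pay $2,603.00 → $28,837.50
Installment 4: $28,837.50 +$146.67 interest = $28,984.17; pay $2,603.00 → $26,381.17
Installment 5: $26,381.17 +$146.67 interest = $26,527.84; pay $2,603.00 → $23,924.84
Installment 6: $23,924.84 +$146.67 interest = $24,071.51; pay $2,603.00 → $21,468.51
Installment 7: $21,468.51 +$146.67 interest = $21,615.18; pay $2,603.00 → $19,012.18
Installment 8: $19,012.18 +$146.67 interest = $19,158.85; pay $2,603.00 → $16,555.85
Installment 9: $16,555.85 +$146.67 interest = $16,702.52; pay $2,603.00 → $14,099.52
Installment 10: $14,099.52 +$146.67 interest = $14,246.19; pay $2,603.00 → $11,643.19
Installment 11: $11,643.19 +$146.67 interest = $11,789.86; pay $2,603.00 → $9,186.86
Installment 12: $9,186.86 +$146.67 interest = $9,333.53; pay $2,603.00 → $6,730.53
Installment 13: $6,730.53 +$146.67 interest = $6,877.20; pay $2,603.00 → $4,274.20
Installment 14: $4,274.20 +$146.67 interest = $4,420.87; pay $2,603.00 → $1,817.87
Installment 15: $1,817.87 +$146.67 interest = $1,964.54; pay $1,964.54 → $0.00
Total interest: $146.67 + $146.67 + $146.67 + $146.67 + $146.67 + $146.67 + $146.67 + $146.67 + $146.67 + $146.67 + $146.67 + $146.67 + $146.67 + $146.67 + $146.67 = $2,200.05

$2,200.05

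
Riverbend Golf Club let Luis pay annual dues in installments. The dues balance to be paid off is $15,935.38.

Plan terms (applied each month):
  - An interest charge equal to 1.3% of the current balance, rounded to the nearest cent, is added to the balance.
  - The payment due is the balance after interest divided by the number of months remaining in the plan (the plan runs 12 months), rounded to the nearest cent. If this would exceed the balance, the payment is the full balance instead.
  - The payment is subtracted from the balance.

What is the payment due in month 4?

# | Opening | Interest | Payment | End bal
1 | $15,935.38 | $207.16 | $1,345.21 | $14,797.33
2 | $14,797.33 | $192.37 | $1,362.70 | $13,627.00
3 | $13,627.00 | $177.15 | $1,380.42 | $12,423.73
4 | $12,423.73 | $161.51 | $1,398.36 | $11,186.88

$1,398.36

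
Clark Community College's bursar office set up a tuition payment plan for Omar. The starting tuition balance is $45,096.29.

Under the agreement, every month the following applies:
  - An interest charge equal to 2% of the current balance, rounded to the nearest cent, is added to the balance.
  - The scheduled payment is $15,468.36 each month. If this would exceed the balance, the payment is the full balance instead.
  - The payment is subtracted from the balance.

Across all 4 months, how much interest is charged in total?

Month 1: $45,096.29 +$901.93 interest = $45,998.22; pay $15,468.36 → $30,529.86
Month 2: $30,529.86 +$610.60 interest = $31,140.46; pay $15,468.36 → $15,672.10
Month 3: $15,672.10 +$313.44 interest = $15,985.54; pay $15,468.36 → $517.18
Month 4: $517.18 +$10.34 interest = $527.52; pay $527.52 → $0.00
Total interest: $901.93 + $610.60 + $313.44 + $10.34 = $1,836.31

$1,836.31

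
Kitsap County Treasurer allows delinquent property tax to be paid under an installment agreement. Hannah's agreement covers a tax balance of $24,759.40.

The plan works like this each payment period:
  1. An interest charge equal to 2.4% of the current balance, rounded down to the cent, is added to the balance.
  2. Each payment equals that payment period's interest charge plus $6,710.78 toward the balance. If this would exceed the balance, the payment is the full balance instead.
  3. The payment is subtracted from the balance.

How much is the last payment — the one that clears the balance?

Payment period 1: $24,759.40 +$594.22 interest = $25,353.62; pay $7,305.00 → $18,048.62
Payment period 2: $18,048.62 +$433.16 interest = $18,481.78; pay $7,143.94 → $11,337.84
Payment period 3: $11,337.84 +$272.10 interest = $11,609.94; pay $6,982.88 → $4,627.06
Payment period 4: $4,627.06 +$111.04 interest = $4,738.10; pay $4,738.10 → $0.00

$4,738.10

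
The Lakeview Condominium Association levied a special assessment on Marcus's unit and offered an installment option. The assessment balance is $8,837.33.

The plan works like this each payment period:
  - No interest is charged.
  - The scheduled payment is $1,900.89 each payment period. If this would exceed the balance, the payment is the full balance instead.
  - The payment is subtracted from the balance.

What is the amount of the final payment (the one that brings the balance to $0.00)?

$1,233.77

Payment period 1: opening $8,837.33; payment $1,900.89; balance $6,936.44
Payment period 2: opening $6,936.44; payment $1,900.89; balance $5,035.55
Payment period 3: opening $5,035.55; payment $1,900.89; balance $3,134.66
Payment period 4: opening $3,134.66; payment $1,900.89; balance $1,233.77
Payment period 5: opening $1,233.77; payment $1,233.77; balance $0.00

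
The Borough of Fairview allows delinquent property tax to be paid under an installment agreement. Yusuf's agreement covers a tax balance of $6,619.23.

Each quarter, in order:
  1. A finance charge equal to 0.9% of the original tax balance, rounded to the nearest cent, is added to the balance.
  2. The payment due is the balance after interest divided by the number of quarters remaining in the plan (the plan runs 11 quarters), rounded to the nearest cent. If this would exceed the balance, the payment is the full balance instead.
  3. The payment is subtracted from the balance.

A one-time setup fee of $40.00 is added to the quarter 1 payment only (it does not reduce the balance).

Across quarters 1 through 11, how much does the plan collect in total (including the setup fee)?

$7,314.50

Quarter 1: $6,619.23 +$59.57 interest = $6,678.80; pay $607.16 (+ $40.00 fee) → $6,071.64
Quarter 2: $6,071.64 +$59.57 interest = $6,131.21; pay $613.12 → $5,518.09
Quarter 3: $5,518.09 +$59.57 interest = $5,577.66; pay $619.74 → $4,957.92
Quarter 4: $4,957.92 +$59.57 interest = $5,017.49; pay $627.19 → $4,390.30
Quarter 5: $4,390.30 +$59.57 interest = $4,449.87; pay $635.70 → $3,814.17
Quarter 6: $3,814.17 +$59.57 interest = $3,873.74; pay $645.62 → $3,228.12
Quarter 7: $3,228.12 +$59.57 interest = $3,287.69; pay $657.54 → $2,630.15
Quarter 8: $2,630.15 +$59.57 interest = $2,689.72; pay $672.43 → $2,017.29
Quarter 9: $2,017.29 +$59.57 interest = $2,076.86; pay $692.29 → $1,384.57
Quarter 10: $1,384.57 +$59.57 interest = $1,444.14; pay $722.07 → $722.07
Quarter 11: $722.07 +$59.57 interest = $781.64; pay $781.64 → $0.00
Total paid: $7,314.50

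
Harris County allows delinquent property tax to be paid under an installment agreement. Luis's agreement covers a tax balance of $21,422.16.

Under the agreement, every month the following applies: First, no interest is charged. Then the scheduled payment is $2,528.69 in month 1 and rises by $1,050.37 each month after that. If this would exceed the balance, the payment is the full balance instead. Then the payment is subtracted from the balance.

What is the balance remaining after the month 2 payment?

Month 1: $21,422.16 − $2,528.69 → $18,893.47
Month 2: $18,893.47 − $3,579.06 → $15,314.41

$15,314.41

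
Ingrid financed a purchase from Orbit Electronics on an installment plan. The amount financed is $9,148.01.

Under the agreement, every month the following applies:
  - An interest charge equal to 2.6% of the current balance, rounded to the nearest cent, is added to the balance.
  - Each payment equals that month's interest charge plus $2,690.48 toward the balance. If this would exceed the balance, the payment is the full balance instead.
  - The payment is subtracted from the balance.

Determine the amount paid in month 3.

$2,788.42

# | Opening | Interest | Payment | End bal
1 | $9,148.01 | $237.85 | $2,928.33 | $6,457.53
2 | $6,457.53 | $167.90 | $2,858.38 | $3,767.05
3 | $3,767.05 | $97.94 | $2,788.42 | $1,076.57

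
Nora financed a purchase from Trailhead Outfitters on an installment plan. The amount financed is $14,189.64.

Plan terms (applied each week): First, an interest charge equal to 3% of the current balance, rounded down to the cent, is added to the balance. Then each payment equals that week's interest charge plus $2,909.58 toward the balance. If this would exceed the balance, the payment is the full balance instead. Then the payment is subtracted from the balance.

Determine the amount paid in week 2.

Week 1: $14,189.64 +$425.68 interest = $14,615.32; pay $3,335.26 → $11,280.06
Week 2: $11,280.06 +$338.40 interest = $11,618.46; pay $3,247.98 → $8,370.48

$3,247.98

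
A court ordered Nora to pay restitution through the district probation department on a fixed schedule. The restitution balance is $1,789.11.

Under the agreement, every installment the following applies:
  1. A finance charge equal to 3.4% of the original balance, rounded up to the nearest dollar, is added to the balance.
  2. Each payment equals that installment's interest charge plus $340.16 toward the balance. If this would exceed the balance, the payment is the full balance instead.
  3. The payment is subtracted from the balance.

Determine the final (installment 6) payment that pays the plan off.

Installment 1: opening $1,789.11; interest $61.00 → $1,850.11; payment $401.16; balance $1,448.95
Installment 2: opening $1,448.95; interest $61.00 → $1,509.95; payment $401.16; balance $1,108.79
Installment 3: opening $1,108.79; interest $61.00 → $1,169.79; payment $401.16; balance $768.63
Installment 4: opening $768.63; interest $61.00 → $829.63; payment $401.16; balance $428.47
Installment 5: opening $428.47; interest $61.00 → $489.47; payment $401.16; balance $88.31
Installment 6: opening $88.31; interest $61.00 → $149.31; payment $149.31; balance $0.00

$149.31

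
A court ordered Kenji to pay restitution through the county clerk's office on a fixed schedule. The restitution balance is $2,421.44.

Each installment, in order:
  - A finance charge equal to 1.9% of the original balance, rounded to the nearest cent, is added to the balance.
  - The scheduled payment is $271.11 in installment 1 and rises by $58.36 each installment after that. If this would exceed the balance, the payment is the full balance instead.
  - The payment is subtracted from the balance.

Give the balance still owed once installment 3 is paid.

Installment 1: opening $2,421.44; interest $46.01 → $2,467.45; payment $271.11; balance $2,196.34
Installment 2: opening $2,196.34; interest $46.01 → $2,242.35; payment $329.47; balance $1,912.88
Installment 3: opening $1,912.88; interest $46.01 → $1,958.89; payment $387.83; balance $1,571.06

$1,571.06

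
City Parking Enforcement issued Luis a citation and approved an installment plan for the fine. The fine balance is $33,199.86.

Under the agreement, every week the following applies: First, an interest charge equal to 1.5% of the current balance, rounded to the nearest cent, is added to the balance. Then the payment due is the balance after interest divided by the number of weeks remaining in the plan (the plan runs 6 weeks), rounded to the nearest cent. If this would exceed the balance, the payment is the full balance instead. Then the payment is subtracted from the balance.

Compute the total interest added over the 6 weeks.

Week 1: opening $33,199.86; interest $498.00 → $33,697.86; payment $5,616.31; balance $28,081.55
Week 2: opening $28,081.55; interest $421.22 → $28,502.77; payment $5,700.55; balance $22,802.22
Week 3: opening $22,802.22; interest $342.03 → $23,144.25; payment $5,786.06; balance $17,358.19
Week 4: opening $17,358.19; interest $260.37 → $17,618.56; payment $5,872.85; balance $11,745.71
Week 5: opening $11,745.71; interest $176.19 → $11,921.90; payment $5,960.95; balance $5,960.95
Week 6: opening $5,960.95; interest $89.41 → $6,050.36; payment $6,050.36; balance $0.00
Total interest: $498.00 + $421.22 + $342.03 + $260.37 + $176.19 + $89.41 = $1,787.22

$1,787.22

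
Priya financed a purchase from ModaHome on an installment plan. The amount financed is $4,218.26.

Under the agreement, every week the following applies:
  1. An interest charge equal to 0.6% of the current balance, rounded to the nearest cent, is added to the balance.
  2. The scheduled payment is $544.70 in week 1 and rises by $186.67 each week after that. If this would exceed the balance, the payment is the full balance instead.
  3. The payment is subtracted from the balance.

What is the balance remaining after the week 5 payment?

$0.00

Week 1: opening $4,218.26; interest $25.31 → $4,243.57; payment $544.70; balance $3,698.87
Week 2: opening $3,698.87; interest $22.19 → $3,721.06; payment $731.37; balance $2,989.69
Week 3: opening $2,989.69; interest $17.94 → $3,007.63; payment $918.04; balance $2,089.59
Week 4: opening $2,089.59; interest $12.54 → $2,102.13; payment $1,104.71; balance $997.42
Week 5: opening $997.42; interest $5.98 → $1,003.40; payment $1,003.40; balance $0.00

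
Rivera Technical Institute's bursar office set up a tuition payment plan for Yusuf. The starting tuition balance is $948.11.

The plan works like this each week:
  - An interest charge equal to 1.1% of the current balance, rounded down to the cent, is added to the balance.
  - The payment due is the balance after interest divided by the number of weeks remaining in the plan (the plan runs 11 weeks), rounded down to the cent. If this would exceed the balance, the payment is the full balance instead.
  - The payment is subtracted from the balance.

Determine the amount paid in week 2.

Week 1: opening $948.11; interest $10.42 → $958.53; payment $87.13; balance $871.40
Week 2: opening $871.40; interest $9.58 → $880.98; payment $88.09; balance $792.89

$88.09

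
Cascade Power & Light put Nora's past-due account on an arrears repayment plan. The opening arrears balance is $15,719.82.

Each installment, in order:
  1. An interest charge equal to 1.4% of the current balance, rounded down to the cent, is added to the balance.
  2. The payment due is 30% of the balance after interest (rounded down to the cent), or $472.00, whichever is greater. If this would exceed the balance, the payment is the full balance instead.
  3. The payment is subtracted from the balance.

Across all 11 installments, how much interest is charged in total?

$731.06

Installment 1: $15,719.82 +$220.07 interest = $15,939.89; pay $4,781.96 → $11,157.93
Installment 2: $11,157.93 +$156.21 interest = $11,314.14; pay $3,394.24 → $7,919.90
Installment 3: $7,919.90 +$110.87 interest = $8,030.77; pay $2,409.23 → $5,621.54
Installment 4: $5,621.54 +$78.70 interest = $5,700.24; pay $1,710.07 → $3,990.17
Installment 5: $3,990.17 +$55.86 interest = $4,046.03; pay $1,213.80 → $2,832.23
Installment 6: $2,832.23 +$39.65 interest = $2,871.88; pay $861.56 → $2,010.32
Installment 7: $2,010.32 +$28.14 interest = $2,038.46; pay $611.53 → $1,426.93
Installment 8: $1,426.93 +$19.97 interest = $1,446.90; pay $472.00 → $974.90
Installment 9: $974.90 +$13.64 interest = $988.54; pay $472.00 → $516.54
Installment 10: $516.54 +$7.23 interest = $523.77; pay $472.00 → $51.77
Installment 11: $51.77 +$0.72 interest = $52.49; pay $52.49 → $0.00
Total interest: $220.07 + $156.21 + $110.87 + $78.70 + $55.86 + $39.65 + $28.14 + $19.97 + $13.64 + $7.23 + $0.72 = $731.06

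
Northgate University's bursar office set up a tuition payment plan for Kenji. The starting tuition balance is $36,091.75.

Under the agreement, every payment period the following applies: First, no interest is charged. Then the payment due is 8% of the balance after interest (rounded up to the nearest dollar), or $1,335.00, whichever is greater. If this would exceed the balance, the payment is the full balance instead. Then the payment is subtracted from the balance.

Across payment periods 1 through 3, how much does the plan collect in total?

$7,989.00

Payment period 1: opening $36,091.75; payment $2,888.00; balance $33,203.75
Payment period 2: opening $33,203.75; payment $2,657.00; balance $30,546.75
Payment period 3: opening $30,546.75; payment $2,444.00; balance $28,102.75
Total paid: $7,989.00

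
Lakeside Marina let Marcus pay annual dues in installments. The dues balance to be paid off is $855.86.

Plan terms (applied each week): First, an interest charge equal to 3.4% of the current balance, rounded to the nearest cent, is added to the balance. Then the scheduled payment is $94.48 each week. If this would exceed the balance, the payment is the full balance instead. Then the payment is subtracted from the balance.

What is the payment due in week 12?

$1.09

# | Opening | Interest | Payment | End bal
1 | $855.86 | $29.10 | $94.48 | $790.48
2 | $790.48 | $26.88 | $94.48 | $722.88
3 | $722.88 | $24.58 | $94.48 | $652.98
4 | $652.98 | $22.20 | $94.48 | $580.70
5 | $580.70 | $19.74 | $94.48 | $505.96
6 | $505.96 | $17.20 | $94.48 | $428.68
7 | $428.68 | $14.58 | $94.48 | $348.78
8 | $348.78 | $11.86 | $94.48 | $266.16
9 | $266.16 | $9.05 | $94.48 | $180.73
10 | $180.73 | $6.14 | $94.48 | $92.39
11 | $92.39 | $3.14 | $94.48 | $1.05
12 | $1.05 | $0.04 | $1.09 | $0.00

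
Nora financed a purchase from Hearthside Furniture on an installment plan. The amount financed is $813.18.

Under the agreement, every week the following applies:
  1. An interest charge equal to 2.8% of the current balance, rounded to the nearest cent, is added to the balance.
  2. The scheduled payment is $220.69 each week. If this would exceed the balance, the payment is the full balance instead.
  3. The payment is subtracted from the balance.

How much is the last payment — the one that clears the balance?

# | Opening | Interest | Payment | End bal
1 | $813.18 | $22.77 | $220.69 | $615.26
2 | $615.26 | $17.23 | $220.69 | $411.80
3 | $411.80 | $11.53 | $220.69 | $202.64
4 | $202.64 | $5.67 | $208.31 | $0.00

$208.31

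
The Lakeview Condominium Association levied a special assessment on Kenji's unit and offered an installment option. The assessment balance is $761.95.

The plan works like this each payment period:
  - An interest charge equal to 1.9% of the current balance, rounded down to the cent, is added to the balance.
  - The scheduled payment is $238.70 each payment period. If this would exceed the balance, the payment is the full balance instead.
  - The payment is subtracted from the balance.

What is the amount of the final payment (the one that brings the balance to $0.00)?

Payment period 1: opening $761.95; interest $14.47 → $776.42; payment $238.70; balance $537.72
Payment period 2: opening $537.72; interest $10.21 → $547.93; payment $238.70; balance $309.23
Payment period 3: opening $309.23; interest $5.87 → $315.10; payment $238.70; balance $76.40
Payment period 4: opening $76.40; interest $1.45 → $77.85; payment $77.85; balance $0.00

$77.85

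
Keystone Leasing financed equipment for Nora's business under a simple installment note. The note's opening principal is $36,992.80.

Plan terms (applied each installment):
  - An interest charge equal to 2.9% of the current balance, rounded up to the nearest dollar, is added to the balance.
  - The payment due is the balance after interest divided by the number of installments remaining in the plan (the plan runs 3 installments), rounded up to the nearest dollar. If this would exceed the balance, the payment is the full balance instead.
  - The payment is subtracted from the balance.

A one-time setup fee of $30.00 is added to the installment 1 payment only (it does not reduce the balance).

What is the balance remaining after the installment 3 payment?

$0.00

# | Opening | Interest | Payment | Fee | End bal
1 | $36,992.80 | $1,073.00 | $12,689.00 | $30.00 | $25,376.80
2 | $25,376.80 | $736.00 | $13,057.00 | — | $13,055.80
3 | $13,055.80 | $379.00 | $13,434.80 | — | $0.00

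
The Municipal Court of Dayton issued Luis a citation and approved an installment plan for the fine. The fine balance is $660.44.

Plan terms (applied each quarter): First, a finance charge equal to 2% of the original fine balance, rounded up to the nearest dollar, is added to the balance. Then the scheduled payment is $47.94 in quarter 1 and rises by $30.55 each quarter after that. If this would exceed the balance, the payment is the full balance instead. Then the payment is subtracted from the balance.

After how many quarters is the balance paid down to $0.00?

6

# | Opening | Interest | Payment | End bal
1 | $660.44 | $14.00 | $47.94 | $626.50
2 | $626.50 | $14.00 | $78.49 | $562.01
3 | $562.01 | $14.00 | $109.04 | $466.97
4 | $466.97 | $14.00 | $139.59 | $341.38
5 | $341.38 | $14.00 | $170.14 | $185.24
6 | $185.24 | $14.00 | $199.24 | $0.00
Balance reaches $0.00 in quarter 6.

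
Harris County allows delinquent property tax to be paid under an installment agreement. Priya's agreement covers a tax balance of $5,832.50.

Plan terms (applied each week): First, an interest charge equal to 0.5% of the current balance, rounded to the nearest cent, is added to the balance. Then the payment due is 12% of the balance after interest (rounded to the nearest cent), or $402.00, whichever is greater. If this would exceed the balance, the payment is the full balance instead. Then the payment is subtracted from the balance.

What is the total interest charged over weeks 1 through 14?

# | Opening | Interest | Payment | End bal
1 | $5,832.50 | $29.16 | $703.40 | $5,158.26
2 | $5,158.26 | $25.79 | $622.09 | $4,561.96
3 | $4,561.96 | $22.81 | $550.17 | $4,034.60
4 | $4,034.60 | $20.17 | $486.57 | $3,568.20
5 | $3,568.20 | $17.84 | $430.32 | $3,155.72
6 | $3,155.72 | $15.78 | $402.00 | $2,769.50
7 | $2,769.50 | $13.85 | $402.00 | $2,381.35
8 | $2,381.35 | $11.91 | $402.00 | $1,991.26
9 | $1,991.26 | $9.96 | $402.00 | $1,599.22
10 | $1,599.22 | $8.00 | $402.00 | $1,205.22
11 | $1,205.22 | $6.03 | $402.00 | $809.25
12 | $809.25 | $4.05 | $402.00 | $411.30
13 | $411.30 | $2.06 | $402.00 | $11.36
14 | $11.36 | $0.06 | $11.42 | $0.00
Total interest: $29.16 + $25.79 + $22.81 + $20.17 + $17.84 + $15.78 + $13.85 + $11.91 + $9.96 + $8.00 + $6.03 + $4.05 + $2.06 + $0.06 = $187.47

$187.47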